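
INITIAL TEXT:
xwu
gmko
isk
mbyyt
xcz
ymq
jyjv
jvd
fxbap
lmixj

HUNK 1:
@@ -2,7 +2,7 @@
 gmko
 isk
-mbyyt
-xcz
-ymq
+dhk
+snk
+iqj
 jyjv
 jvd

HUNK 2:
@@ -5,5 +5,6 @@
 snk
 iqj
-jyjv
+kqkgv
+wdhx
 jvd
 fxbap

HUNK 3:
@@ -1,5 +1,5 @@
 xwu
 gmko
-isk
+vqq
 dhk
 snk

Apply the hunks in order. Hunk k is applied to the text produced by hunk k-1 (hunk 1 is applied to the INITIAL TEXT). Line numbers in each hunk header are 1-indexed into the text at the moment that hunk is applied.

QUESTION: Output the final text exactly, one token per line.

Hunk 1: at line 2 remove [mbyyt,xcz,ymq] add [dhk,snk,iqj] -> 10 lines: xwu gmko isk dhk snk iqj jyjv jvd fxbap lmixj
Hunk 2: at line 5 remove [jyjv] add [kqkgv,wdhx] -> 11 lines: xwu gmko isk dhk snk iqj kqkgv wdhx jvd fxbap lmixj
Hunk 3: at line 1 remove [isk] add [vqq] -> 11 lines: xwu gmko vqq dhk snk iqj kqkgv wdhx jvd fxbap lmixj

Answer: xwu
gmko
vqq
dhk
snk
iqj
kqkgv
wdhx
jvd
fxbap
lmixj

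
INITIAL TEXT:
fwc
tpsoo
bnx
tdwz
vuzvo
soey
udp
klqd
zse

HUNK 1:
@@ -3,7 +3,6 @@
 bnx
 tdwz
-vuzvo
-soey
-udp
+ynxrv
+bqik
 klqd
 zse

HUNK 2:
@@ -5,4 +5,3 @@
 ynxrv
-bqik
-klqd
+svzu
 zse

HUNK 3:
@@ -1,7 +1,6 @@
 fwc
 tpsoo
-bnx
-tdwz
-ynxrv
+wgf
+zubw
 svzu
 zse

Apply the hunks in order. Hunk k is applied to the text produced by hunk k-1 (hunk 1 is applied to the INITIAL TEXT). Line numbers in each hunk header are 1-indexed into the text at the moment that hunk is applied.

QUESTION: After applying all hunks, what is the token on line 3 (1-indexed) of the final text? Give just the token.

Hunk 1: at line 3 remove [vuzvo,soey,udp] add [ynxrv,bqik] -> 8 lines: fwc tpsoo bnx tdwz ynxrv bqik klqd zse
Hunk 2: at line 5 remove [bqik,klqd] add [svzu] -> 7 lines: fwc tpsoo bnx tdwz ynxrv svzu zse
Hunk 3: at line 1 remove [bnx,tdwz,ynxrv] add [wgf,zubw] -> 6 lines: fwc tpsoo wgf zubw svzu zse
Final line 3: wgf

Answer: wgf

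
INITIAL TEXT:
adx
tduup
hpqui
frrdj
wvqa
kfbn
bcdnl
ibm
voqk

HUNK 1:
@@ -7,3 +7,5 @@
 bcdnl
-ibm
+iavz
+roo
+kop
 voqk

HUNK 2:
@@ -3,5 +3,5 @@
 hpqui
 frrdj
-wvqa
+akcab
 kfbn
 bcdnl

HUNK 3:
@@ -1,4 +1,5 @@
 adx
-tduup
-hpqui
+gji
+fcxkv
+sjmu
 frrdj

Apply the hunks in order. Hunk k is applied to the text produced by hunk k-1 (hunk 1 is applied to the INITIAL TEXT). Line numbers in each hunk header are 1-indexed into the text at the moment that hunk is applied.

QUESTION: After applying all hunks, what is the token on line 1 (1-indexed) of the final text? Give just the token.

Hunk 1: at line 7 remove [ibm] add [iavz,roo,kop] -> 11 lines: adx tduup hpqui frrdj wvqa kfbn bcdnl iavz roo kop voqk
Hunk 2: at line 3 remove [wvqa] add [akcab] -> 11 lines: adx tduup hpqui frrdj akcab kfbn bcdnl iavz roo kop voqk
Hunk 3: at line 1 remove [tduup,hpqui] add [gji,fcxkv,sjmu] -> 12 lines: adx gji fcxkv sjmu frrdj akcab kfbn bcdnl iavz roo kop voqk
Final line 1: adx

Answer: adx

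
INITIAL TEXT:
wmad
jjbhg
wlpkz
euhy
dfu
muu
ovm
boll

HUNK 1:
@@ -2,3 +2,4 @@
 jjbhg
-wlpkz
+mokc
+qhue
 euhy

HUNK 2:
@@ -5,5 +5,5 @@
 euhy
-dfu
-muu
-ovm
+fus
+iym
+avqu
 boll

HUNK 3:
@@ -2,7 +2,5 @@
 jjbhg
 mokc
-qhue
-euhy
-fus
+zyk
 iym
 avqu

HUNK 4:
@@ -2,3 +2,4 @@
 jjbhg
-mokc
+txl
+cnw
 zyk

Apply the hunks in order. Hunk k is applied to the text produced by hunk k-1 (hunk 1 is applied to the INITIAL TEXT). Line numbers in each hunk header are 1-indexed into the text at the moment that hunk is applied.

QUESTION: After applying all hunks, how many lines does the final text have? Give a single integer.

Hunk 1: at line 2 remove [wlpkz] add [mokc,qhue] -> 9 lines: wmad jjbhg mokc qhue euhy dfu muu ovm boll
Hunk 2: at line 5 remove [dfu,muu,ovm] add [fus,iym,avqu] -> 9 lines: wmad jjbhg mokc qhue euhy fus iym avqu boll
Hunk 3: at line 2 remove [qhue,euhy,fus] add [zyk] -> 7 lines: wmad jjbhg mokc zyk iym avqu boll
Hunk 4: at line 2 remove [mokc] add [txl,cnw] -> 8 lines: wmad jjbhg txl cnw zyk iym avqu boll
Final line count: 8

Answer: 8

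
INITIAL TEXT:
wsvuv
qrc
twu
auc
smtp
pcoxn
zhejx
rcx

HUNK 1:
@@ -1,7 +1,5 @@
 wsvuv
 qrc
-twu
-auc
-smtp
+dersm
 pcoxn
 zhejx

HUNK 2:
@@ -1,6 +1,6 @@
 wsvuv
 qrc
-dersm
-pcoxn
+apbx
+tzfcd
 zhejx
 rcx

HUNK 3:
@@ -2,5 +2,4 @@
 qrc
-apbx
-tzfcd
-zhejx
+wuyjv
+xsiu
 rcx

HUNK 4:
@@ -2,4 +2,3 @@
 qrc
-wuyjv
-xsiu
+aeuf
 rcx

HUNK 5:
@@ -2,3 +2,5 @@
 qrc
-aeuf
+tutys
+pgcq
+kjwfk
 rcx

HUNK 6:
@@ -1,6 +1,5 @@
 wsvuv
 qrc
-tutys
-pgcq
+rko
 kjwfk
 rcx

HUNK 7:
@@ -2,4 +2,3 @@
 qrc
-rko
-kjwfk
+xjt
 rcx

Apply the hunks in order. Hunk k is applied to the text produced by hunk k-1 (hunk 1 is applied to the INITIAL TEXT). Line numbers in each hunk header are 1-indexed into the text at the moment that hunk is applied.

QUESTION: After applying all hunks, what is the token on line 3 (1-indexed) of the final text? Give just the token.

Answer: xjt

Derivation:
Hunk 1: at line 1 remove [twu,auc,smtp] add [dersm] -> 6 lines: wsvuv qrc dersm pcoxn zhejx rcx
Hunk 2: at line 1 remove [dersm,pcoxn] add [apbx,tzfcd] -> 6 lines: wsvuv qrc apbx tzfcd zhejx rcx
Hunk 3: at line 2 remove [apbx,tzfcd,zhejx] add [wuyjv,xsiu] -> 5 lines: wsvuv qrc wuyjv xsiu rcx
Hunk 4: at line 2 remove [wuyjv,xsiu] add [aeuf] -> 4 lines: wsvuv qrc aeuf rcx
Hunk 5: at line 2 remove [aeuf] add [tutys,pgcq,kjwfk] -> 6 lines: wsvuv qrc tutys pgcq kjwfk rcx
Hunk 6: at line 1 remove [tutys,pgcq] add [rko] -> 5 lines: wsvuv qrc rko kjwfk rcx
Hunk 7: at line 2 remove [rko,kjwfk] add [xjt] -> 4 lines: wsvuv qrc xjt rcx
Final line 3: xjt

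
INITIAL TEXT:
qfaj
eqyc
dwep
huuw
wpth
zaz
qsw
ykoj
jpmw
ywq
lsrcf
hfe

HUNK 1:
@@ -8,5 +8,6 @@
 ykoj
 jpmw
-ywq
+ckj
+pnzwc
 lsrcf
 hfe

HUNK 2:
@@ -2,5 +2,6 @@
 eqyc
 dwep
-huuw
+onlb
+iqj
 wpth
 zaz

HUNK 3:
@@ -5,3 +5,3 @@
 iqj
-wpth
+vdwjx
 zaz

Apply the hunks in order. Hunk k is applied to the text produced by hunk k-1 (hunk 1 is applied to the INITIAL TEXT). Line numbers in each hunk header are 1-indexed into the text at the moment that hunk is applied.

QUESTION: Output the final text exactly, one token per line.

Answer: qfaj
eqyc
dwep
onlb
iqj
vdwjx
zaz
qsw
ykoj
jpmw
ckj
pnzwc
lsrcf
hfe

Derivation:
Hunk 1: at line 8 remove [ywq] add [ckj,pnzwc] -> 13 lines: qfaj eqyc dwep huuw wpth zaz qsw ykoj jpmw ckj pnzwc lsrcf hfe
Hunk 2: at line 2 remove [huuw] add [onlb,iqj] -> 14 lines: qfaj eqyc dwep onlb iqj wpth zaz qsw ykoj jpmw ckj pnzwc lsrcf hfe
Hunk 3: at line 5 remove [wpth] add [vdwjx] -> 14 lines: qfaj eqyc dwep onlb iqj vdwjx zaz qsw ykoj jpmw ckj pnzwc lsrcf hfe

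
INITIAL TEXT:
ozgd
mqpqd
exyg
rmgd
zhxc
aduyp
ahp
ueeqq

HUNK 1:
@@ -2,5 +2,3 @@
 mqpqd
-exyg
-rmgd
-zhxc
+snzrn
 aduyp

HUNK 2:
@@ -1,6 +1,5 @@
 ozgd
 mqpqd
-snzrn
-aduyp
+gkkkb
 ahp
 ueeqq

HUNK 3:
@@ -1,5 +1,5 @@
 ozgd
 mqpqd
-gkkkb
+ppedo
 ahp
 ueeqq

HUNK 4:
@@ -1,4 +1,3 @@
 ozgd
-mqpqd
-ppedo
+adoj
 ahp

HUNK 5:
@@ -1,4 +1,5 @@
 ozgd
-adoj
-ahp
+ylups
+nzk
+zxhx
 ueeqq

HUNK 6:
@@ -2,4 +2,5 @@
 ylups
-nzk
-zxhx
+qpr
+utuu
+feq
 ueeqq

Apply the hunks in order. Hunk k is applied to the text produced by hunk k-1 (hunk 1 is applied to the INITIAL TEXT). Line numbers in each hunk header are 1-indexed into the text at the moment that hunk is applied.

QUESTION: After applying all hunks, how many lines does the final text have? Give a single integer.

Hunk 1: at line 2 remove [exyg,rmgd,zhxc] add [snzrn] -> 6 lines: ozgd mqpqd snzrn aduyp ahp ueeqq
Hunk 2: at line 1 remove [snzrn,aduyp] add [gkkkb] -> 5 lines: ozgd mqpqd gkkkb ahp ueeqq
Hunk 3: at line 1 remove [gkkkb] add [ppedo] -> 5 lines: ozgd mqpqd ppedo ahp ueeqq
Hunk 4: at line 1 remove [mqpqd,ppedo] add [adoj] -> 4 lines: ozgd adoj ahp ueeqq
Hunk 5: at line 1 remove [adoj,ahp] add [ylups,nzk,zxhx] -> 5 lines: ozgd ylups nzk zxhx ueeqq
Hunk 6: at line 2 remove [nzk,zxhx] add [qpr,utuu,feq] -> 6 lines: ozgd ylups qpr utuu feq ueeqq
Final line count: 6

Answer: 6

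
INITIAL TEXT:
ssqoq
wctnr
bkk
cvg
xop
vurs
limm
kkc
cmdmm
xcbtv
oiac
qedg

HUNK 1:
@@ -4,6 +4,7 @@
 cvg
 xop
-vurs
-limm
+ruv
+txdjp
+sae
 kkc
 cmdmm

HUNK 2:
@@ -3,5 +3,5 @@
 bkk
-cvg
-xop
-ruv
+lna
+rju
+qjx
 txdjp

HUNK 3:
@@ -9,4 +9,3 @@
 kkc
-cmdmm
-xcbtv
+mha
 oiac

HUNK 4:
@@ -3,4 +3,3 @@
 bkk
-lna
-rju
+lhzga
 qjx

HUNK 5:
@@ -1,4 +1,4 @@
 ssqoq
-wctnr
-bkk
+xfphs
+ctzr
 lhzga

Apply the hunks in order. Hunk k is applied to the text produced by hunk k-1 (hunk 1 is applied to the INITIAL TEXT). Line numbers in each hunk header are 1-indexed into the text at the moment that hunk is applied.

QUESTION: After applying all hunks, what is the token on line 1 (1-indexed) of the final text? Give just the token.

Answer: ssqoq

Derivation:
Hunk 1: at line 4 remove [vurs,limm] add [ruv,txdjp,sae] -> 13 lines: ssqoq wctnr bkk cvg xop ruv txdjp sae kkc cmdmm xcbtv oiac qedg
Hunk 2: at line 3 remove [cvg,xop,ruv] add [lna,rju,qjx] -> 13 lines: ssqoq wctnr bkk lna rju qjx txdjp sae kkc cmdmm xcbtv oiac qedg
Hunk 3: at line 9 remove [cmdmm,xcbtv] add [mha] -> 12 lines: ssqoq wctnr bkk lna rju qjx txdjp sae kkc mha oiac qedg
Hunk 4: at line 3 remove [lna,rju] add [lhzga] -> 11 lines: ssqoq wctnr bkk lhzga qjx txdjp sae kkc mha oiac qedg
Hunk 5: at line 1 remove [wctnr,bkk] add [xfphs,ctzr] -> 11 lines: ssqoq xfphs ctzr lhzga qjx txdjp sae kkc mha oiac qedg
Final line 1: ssqoq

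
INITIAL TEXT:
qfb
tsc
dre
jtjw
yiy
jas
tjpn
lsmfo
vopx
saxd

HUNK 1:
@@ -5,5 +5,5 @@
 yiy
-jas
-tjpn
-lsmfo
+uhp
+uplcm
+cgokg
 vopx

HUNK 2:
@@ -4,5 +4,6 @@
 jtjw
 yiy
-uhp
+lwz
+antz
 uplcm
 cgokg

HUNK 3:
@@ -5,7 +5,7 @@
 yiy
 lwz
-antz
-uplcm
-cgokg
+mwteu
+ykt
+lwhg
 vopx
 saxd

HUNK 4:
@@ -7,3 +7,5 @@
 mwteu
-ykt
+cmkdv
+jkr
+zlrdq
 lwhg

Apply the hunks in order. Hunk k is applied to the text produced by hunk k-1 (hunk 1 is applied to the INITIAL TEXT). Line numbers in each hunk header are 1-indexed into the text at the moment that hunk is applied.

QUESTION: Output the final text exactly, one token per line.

Answer: qfb
tsc
dre
jtjw
yiy
lwz
mwteu
cmkdv
jkr
zlrdq
lwhg
vopx
saxd

Derivation:
Hunk 1: at line 5 remove [jas,tjpn,lsmfo] add [uhp,uplcm,cgokg] -> 10 lines: qfb tsc dre jtjw yiy uhp uplcm cgokg vopx saxd
Hunk 2: at line 4 remove [uhp] add [lwz,antz] -> 11 lines: qfb tsc dre jtjw yiy lwz antz uplcm cgokg vopx saxd
Hunk 3: at line 5 remove [antz,uplcm,cgokg] add [mwteu,ykt,lwhg] -> 11 lines: qfb tsc dre jtjw yiy lwz mwteu ykt lwhg vopx saxd
Hunk 4: at line 7 remove [ykt] add [cmkdv,jkr,zlrdq] -> 13 lines: qfb tsc dre jtjw yiy lwz mwteu cmkdv jkr zlrdq lwhg vopx saxd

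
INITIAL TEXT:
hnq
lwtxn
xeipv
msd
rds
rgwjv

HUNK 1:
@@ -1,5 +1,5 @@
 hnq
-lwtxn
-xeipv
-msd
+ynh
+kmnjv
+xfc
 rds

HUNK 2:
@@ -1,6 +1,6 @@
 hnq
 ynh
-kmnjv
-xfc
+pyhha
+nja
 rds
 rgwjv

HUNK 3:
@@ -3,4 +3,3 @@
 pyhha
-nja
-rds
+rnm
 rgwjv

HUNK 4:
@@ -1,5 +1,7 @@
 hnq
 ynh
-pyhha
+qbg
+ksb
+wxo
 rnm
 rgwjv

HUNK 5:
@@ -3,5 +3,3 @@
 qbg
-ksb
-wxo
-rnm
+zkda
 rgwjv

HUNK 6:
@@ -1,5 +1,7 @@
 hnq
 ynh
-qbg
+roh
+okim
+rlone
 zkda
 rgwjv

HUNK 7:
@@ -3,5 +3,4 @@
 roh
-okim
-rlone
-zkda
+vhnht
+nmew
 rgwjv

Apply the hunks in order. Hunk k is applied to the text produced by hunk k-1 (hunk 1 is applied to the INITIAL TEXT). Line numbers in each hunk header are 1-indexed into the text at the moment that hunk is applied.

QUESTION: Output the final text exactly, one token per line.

Answer: hnq
ynh
roh
vhnht
nmew
rgwjv

Derivation:
Hunk 1: at line 1 remove [lwtxn,xeipv,msd] add [ynh,kmnjv,xfc] -> 6 lines: hnq ynh kmnjv xfc rds rgwjv
Hunk 2: at line 1 remove [kmnjv,xfc] add [pyhha,nja] -> 6 lines: hnq ynh pyhha nja rds rgwjv
Hunk 3: at line 3 remove [nja,rds] add [rnm] -> 5 lines: hnq ynh pyhha rnm rgwjv
Hunk 4: at line 1 remove [pyhha] add [qbg,ksb,wxo] -> 7 lines: hnq ynh qbg ksb wxo rnm rgwjv
Hunk 5: at line 3 remove [ksb,wxo,rnm] add [zkda] -> 5 lines: hnq ynh qbg zkda rgwjv
Hunk 6: at line 1 remove [qbg] add [roh,okim,rlone] -> 7 lines: hnq ynh roh okim rlone zkda rgwjv
Hunk 7: at line 3 remove [okim,rlone,zkda] add [vhnht,nmew] -> 6 lines: hnq ynh roh vhnht nmew rgwjv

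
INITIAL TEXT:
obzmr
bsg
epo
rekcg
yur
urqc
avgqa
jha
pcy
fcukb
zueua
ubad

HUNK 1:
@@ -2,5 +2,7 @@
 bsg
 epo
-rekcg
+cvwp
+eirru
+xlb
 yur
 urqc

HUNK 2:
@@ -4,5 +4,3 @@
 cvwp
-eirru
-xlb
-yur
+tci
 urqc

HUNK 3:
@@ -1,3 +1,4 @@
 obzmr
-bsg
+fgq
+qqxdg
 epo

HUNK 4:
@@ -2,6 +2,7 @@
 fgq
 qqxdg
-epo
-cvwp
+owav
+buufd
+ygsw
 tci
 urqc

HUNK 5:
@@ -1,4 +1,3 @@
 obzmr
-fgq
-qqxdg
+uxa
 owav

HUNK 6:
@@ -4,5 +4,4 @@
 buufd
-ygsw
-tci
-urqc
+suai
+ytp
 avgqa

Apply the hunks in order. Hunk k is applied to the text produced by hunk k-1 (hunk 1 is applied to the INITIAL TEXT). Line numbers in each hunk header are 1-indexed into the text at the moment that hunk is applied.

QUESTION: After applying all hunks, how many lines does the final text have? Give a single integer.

Answer: 12

Derivation:
Hunk 1: at line 2 remove [rekcg] add [cvwp,eirru,xlb] -> 14 lines: obzmr bsg epo cvwp eirru xlb yur urqc avgqa jha pcy fcukb zueua ubad
Hunk 2: at line 4 remove [eirru,xlb,yur] add [tci] -> 12 lines: obzmr bsg epo cvwp tci urqc avgqa jha pcy fcukb zueua ubad
Hunk 3: at line 1 remove [bsg] add [fgq,qqxdg] -> 13 lines: obzmr fgq qqxdg epo cvwp tci urqc avgqa jha pcy fcukb zueua ubad
Hunk 4: at line 2 remove [epo,cvwp] add [owav,buufd,ygsw] -> 14 lines: obzmr fgq qqxdg owav buufd ygsw tci urqc avgqa jha pcy fcukb zueua ubad
Hunk 5: at line 1 remove [fgq,qqxdg] add [uxa] -> 13 lines: obzmr uxa owav buufd ygsw tci urqc avgqa jha pcy fcukb zueua ubad
Hunk 6: at line 4 remove [ygsw,tci,urqc] add [suai,ytp] -> 12 lines: obzmr uxa owav buufd suai ytp avgqa jha pcy fcukb zueua ubad
Final line count: 12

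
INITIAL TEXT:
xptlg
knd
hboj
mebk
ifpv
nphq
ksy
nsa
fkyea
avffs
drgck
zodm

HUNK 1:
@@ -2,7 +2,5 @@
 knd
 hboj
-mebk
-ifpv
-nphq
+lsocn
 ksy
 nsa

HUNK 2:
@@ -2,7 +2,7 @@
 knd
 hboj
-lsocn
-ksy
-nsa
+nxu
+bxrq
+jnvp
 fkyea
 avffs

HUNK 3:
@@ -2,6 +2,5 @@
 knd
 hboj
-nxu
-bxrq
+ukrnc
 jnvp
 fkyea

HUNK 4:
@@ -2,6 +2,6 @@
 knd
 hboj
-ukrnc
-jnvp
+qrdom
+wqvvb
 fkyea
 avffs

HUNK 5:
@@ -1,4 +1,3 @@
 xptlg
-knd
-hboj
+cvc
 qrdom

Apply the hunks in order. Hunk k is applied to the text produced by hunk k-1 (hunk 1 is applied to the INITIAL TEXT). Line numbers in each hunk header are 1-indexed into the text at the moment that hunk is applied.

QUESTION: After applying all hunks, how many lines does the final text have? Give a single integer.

Hunk 1: at line 2 remove [mebk,ifpv,nphq] add [lsocn] -> 10 lines: xptlg knd hboj lsocn ksy nsa fkyea avffs drgck zodm
Hunk 2: at line 2 remove [lsocn,ksy,nsa] add [nxu,bxrq,jnvp] -> 10 lines: xptlg knd hboj nxu bxrq jnvp fkyea avffs drgck zodm
Hunk 3: at line 2 remove [nxu,bxrq] add [ukrnc] -> 9 lines: xptlg knd hboj ukrnc jnvp fkyea avffs drgck zodm
Hunk 4: at line 2 remove [ukrnc,jnvp] add [qrdom,wqvvb] -> 9 lines: xptlg knd hboj qrdom wqvvb fkyea avffs drgck zodm
Hunk 5: at line 1 remove [knd,hboj] add [cvc] -> 8 lines: xptlg cvc qrdom wqvvb fkyea avffs drgck zodm
Final line count: 8

Answer: 8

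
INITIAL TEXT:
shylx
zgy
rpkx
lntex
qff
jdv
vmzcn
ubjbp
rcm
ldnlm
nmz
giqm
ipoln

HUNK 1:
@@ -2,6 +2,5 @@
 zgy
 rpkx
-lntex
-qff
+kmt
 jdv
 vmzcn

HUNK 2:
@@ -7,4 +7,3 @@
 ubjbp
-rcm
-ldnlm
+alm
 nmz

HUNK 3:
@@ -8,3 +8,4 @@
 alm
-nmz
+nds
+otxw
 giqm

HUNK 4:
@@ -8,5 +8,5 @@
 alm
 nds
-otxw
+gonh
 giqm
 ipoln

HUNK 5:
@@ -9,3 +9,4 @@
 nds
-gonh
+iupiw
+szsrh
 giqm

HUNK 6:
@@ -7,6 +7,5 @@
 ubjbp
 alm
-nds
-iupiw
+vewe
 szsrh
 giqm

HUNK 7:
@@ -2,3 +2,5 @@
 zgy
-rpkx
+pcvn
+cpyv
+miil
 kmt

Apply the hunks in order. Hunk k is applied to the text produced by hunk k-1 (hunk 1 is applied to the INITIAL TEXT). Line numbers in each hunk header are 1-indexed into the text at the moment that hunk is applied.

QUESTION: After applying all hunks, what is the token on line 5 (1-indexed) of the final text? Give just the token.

Answer: miil

Derivation:
Hunk 1: at line 2 remove [lntex,qff] add [kmt] -> 12 lines: shylx zgy rpkx kmt jdv vmzcn ubjbp rcm ldnlm nmz giqm ipoln
Hunk 2: at line 7 remove [rcm,ldnlm] add [alm] -> 11 lines: shylx zgy rpkx kmt jdv vmzcn ubjbp alm nmz giqm ipoln
Hunk 3: at line 8 remove [nmz] add [nds,otxw] -> 12 lines: shylx zgy rpkx kmt jdv vmzcn ubjbp alm nds otxw giqm ipoln
Hunk 4: at line 8 remove [otxw] add [gonh] -> 12 lines: shylx zgy rpkx kmt jdv vmzcn ubjbp alm nds gonh giqm ipoln
Hunk 5: at line 9 remove [gonh] add [iupiw,szsrh] -> 13 lines: shylx zgy rpkx kmt jdv vmzcn ubjbp alm nds iupiw szsrh giqm ipoln
Hunk 6: at line 7 remove [nds,iupiw] add [vewe] -> 12 lines: shylx zgy rpkx kmt jdv vmzcn ubjbp alm vewe szsrh giqm ipoln
Hunk 7: at line 2 remove [rpkx] add [pcvn,cpyv,miil] -> 14 lines: shylx zgy pcvn cpyv miil kmt jdv vmzcn ubjbp alm vewe szsrh giqm ipoln
Final line 5: miil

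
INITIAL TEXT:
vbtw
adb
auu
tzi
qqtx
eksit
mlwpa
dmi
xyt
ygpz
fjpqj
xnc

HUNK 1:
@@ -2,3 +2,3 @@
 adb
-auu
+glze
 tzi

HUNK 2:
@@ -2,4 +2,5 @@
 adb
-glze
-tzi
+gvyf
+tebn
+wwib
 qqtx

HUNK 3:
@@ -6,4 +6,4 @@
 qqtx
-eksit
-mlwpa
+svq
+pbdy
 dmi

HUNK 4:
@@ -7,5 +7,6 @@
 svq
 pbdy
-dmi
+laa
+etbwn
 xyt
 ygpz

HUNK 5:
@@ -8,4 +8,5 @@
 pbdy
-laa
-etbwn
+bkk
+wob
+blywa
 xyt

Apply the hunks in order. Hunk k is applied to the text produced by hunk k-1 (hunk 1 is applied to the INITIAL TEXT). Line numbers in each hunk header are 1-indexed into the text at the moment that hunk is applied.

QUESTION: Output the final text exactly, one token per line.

Hunk 1: at line 2 remove [auu] add [glze] -> 12 lines: vbtw adb glze tzi qqtx eksit mlwpa dmi xyt ygpz fjpqj xnc
Hunk 2: at line 2 remove [glze,tzi] add [gvyf,tebn,wwib] -> 13 lines: vbtw adb gvyf tebn wwib qqtx eksit mlwpa dmi xyt ygpz fjpqj xnc
Hunk 3: at line 6 remove [eksit,mlwpa] add [svq,pbdy] -> 13 lines: vbtw adb gvyf tebn wwib qqtx svq pbdy dmi xyt ygpz fjpqj xnc
Hunk 4: at line 7 remove [dmi] add [laa,etbwn] -> 14 lines: vbtw adb gvyf tebn wwib qqtx svq pbdy laa etbwn xyt ygpz fjpqj xnc
Hunk 5: at line 8 remove [laa,etbwn] add [bkk,wob,blywa] -> 15 lines: vbtw adb gvyf tebn wwib qqtx svq pbdy bkk wob blywa xyt ygpz fjpqj xnc

Answer: vbtw
adb
gvyf
tebn
wwib
qqtx
svq
pbdy
bkk
wob
blywa
xyt
ygpz
fjpqj
xnc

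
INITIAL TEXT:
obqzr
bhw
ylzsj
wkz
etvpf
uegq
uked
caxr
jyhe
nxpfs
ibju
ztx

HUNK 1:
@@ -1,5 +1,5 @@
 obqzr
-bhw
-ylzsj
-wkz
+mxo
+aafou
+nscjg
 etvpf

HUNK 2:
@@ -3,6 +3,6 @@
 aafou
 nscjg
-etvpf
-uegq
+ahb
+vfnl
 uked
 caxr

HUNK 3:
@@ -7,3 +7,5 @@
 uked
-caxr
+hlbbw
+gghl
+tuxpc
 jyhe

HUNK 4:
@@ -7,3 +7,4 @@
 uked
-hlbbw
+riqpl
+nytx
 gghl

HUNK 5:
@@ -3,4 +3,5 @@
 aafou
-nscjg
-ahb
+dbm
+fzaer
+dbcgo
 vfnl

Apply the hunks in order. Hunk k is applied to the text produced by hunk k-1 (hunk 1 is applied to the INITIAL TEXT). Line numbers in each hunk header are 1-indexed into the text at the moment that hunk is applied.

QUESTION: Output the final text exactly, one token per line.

Answer: obqzr
mxo
aafou
dbm
fzaer
dbcgo
vfnl
uked
riqpl
nytx
gghl
tuxpc
jyhe
nxpfs
ibju
ztx

Derivation:
Hunk 1: at line 1 remove [bhw,ylzsj,wkz] add [mxo,aafou,nscjg] -> 12 lines: obqzr mxo aafou nscjg etvpf uegq uked caxr jyhe nxpfs ibju ztx
Hunk 2: at line 3 remove [etvpf,uegq] add [ahb,vfnl] -> 12 lines: obqzr mxo aafou nscjg ahb vfnl uked caxr jyhe nxpfs ibju ztx
Hunk 3: at line 7 remove [caxr] add [hlbbw,gghl,tuxpc] -> 14 lines: obqzr mxo aafou nscjg ahb vfnl uked hlbbw gghl tuxpc jyhe nxpfs ibju ztx
Hunk 4: at line 7 remove [hlbbw] add [riqpl,nytx] -> 15 lines: obqzr mxo aafou nscjg ahb vfnl uked riqpl nytx gghl tuxpc jyhe nxpfs ibju ztx
Hunk 5: at line 3 remove [nscjg,ahb] add [dbm,fzaer,dbcgo] -> 16 lines: obqzr mxo aafou dbm fzaer dbcgo vfnl uked riqpl nytx gghl tuxpc jyhe nxpfs ibju ztx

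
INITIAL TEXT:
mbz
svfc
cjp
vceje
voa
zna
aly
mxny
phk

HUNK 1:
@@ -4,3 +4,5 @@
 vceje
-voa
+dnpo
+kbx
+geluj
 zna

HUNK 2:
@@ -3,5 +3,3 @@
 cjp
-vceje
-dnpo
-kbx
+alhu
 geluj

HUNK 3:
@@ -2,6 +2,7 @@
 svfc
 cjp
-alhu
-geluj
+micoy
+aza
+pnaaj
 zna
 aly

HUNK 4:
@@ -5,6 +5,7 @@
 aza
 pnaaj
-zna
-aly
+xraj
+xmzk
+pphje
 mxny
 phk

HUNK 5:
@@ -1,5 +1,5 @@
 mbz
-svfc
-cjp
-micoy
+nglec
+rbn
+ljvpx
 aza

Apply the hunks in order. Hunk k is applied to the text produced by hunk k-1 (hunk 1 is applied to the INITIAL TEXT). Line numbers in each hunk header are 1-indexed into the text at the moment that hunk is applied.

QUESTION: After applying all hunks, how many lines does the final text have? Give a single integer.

Hunk 1: at line 4 remove [voa] add [dnpo,kbx,geluj] -> 11 lines: mbz svfc cjp vceje dnpo kbx geluj zna aly mxny phk
Hunk 2: at line 3 remove [vceje,dnpo,kbx] add [alhu] -> 9 lines: mbz svfc cjp alhu geluj zna aly mxny phk
Hunk 3: at line 2 remove [alhu,geluj] add [micoy,aza,pnaaj] -> 10 lines: mbz svfc cjp micoy aza pnaaj zna aly mxny phk
Hunk 4: at line 5 remove [zna,aly] add [xraj,xmzk,pphje] -> 11 lines: mbz svfc cjp micoy aza pnaaj xraj xmzk pphje mxny phk
Hunk 5: at line 1 remove [svfc,cjp,micoy] add [nglec,rbn,ljvpx] -> 11 lines: mbz nglec rbn ljvpx aza pnaaj xraj xmzk pphje mxny phk
Final line count: 11

Answer: 11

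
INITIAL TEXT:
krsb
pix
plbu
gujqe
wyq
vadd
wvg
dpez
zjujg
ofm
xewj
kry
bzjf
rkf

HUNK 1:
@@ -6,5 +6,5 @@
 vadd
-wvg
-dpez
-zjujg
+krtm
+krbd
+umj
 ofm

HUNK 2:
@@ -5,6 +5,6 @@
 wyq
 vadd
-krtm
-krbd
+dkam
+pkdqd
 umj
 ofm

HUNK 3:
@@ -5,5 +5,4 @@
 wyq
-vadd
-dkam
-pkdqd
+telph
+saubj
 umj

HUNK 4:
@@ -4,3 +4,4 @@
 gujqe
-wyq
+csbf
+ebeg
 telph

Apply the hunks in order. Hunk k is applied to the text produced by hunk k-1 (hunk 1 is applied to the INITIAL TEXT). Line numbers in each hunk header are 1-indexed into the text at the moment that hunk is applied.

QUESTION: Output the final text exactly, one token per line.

Hunk 1: at line 6 remove [wvg,dpez,zjujg] add [krtm,krbd,umj] -> 14 lines: krsb pix plbu gujqe wyq vadd krtm krbd umj ofm xewj kry bzjf rkf
Hunk 2: at line 5 remove [krtm,krbd] add [dkam,pkdqd] -> 14 lines: krsb pix plbu gujqe wyq vadd dkam pkdqd umj ofm xewj kry bzjf rkf
Hunk 3: at line 5 remove [vadd,dkam,pkdqd] add [telph,saubj] -> 13 lines: krsb pix plbu gujqe wyq telph saubj umj ofm xewj kry bzjf rkf
Hunk 4: at line 4 remove [wyq] add [csbf,ebeg] -> 14 lines: krsb pix plbu gujqe csbf ebeg telph saubj umj ofm xewj kry bzjf rkf

Answer: krsb
pix
plbu
gujqe
csbf
ebeg
telph
saubj
umj
ofm
xewj
kry
bzjf
rkf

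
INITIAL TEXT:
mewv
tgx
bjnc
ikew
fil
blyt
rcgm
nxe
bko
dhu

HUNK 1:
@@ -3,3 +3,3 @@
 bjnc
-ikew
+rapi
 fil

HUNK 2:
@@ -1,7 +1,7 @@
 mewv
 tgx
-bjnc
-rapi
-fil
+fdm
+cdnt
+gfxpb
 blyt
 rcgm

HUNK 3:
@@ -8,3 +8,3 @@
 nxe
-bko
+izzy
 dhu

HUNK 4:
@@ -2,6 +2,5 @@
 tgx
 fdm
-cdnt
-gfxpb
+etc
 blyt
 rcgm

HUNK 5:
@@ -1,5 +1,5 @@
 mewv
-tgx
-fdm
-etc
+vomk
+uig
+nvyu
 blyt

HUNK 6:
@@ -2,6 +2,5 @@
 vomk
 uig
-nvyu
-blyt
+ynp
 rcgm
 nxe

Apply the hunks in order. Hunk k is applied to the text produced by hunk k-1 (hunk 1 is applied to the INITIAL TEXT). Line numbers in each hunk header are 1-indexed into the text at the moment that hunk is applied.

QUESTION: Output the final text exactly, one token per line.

Hunk 1: at line 3 remove [ikew] add [rapi] -> 10 lines: mewv tgx bjnc rapi fil blyt rcgm nxe bko dhu
Hunk 2: at line 1 remove [bjnc,rapi,fil] add [fdm,cdnt,gfxpb] -> 10 lines: mewv tgx fdm cdnt gfxpb blyt rcgm nxe bko dhu
Hunk 3: at line 8 remove [bko] add [izzy] -> 10 lines: mewv tgx fdm cdnt gfxpb blyt rcgm nxe izzy dhu
Hunk 4: at line 2 remove [cdnt,gfxpb] add [etc] -> 9 lines: mewv tgx fdm etc blyt rcgm nxe izzy dhu
Hunk 5: at line 1 remove [tgx,fdm,etc] add [vomk,uig,nvyu] -> 9 lines: mewv vomk uig nvyu blyt rcgm nxe izzy dhu
Hunk 6: at line 2 remove [nvyu,blyt] add [ynp] -> 8 lines: mewv vomk uig ynp rcgm nxe izzy dhu

Answer: mewv
vomk
uig
ynp
rcgm
nxe
izzy
dhu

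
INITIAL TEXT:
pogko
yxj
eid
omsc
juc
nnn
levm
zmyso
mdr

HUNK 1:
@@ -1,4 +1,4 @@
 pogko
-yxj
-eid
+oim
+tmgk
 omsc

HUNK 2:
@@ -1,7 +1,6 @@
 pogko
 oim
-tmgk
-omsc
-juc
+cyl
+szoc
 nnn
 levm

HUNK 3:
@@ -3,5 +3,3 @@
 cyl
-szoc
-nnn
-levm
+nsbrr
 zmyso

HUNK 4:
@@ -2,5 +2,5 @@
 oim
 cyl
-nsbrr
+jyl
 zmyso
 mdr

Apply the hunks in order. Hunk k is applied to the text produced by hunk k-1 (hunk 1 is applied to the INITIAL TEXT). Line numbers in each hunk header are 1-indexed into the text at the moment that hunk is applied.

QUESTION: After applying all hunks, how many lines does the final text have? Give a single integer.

Answer: 6

Derivation:
Hunk 1: at line 1 remove [yxj,eid] add [oim,tmgk] -> 9 lines: pogko oim tmgk omsc juc nnn levm zmyso mdr
Hunk 2: at line 1 remove [tmgk,omsc,juc] add [cyl,szoc] -> 8 lines: pogko oim cyl szoc nnn levm zmyso mdr
Hunk 3: at line 3 remove [szoc,nnn,levm] add [nsbrr] -> 6 lines: pogko oim cyl nsbrr zmyso mdr
Hunk 4: at line 2 remove [nsbrr] add [jyl] -> 6 lines: pogko oim cyl jyl zmyso mdr
Final line count: 6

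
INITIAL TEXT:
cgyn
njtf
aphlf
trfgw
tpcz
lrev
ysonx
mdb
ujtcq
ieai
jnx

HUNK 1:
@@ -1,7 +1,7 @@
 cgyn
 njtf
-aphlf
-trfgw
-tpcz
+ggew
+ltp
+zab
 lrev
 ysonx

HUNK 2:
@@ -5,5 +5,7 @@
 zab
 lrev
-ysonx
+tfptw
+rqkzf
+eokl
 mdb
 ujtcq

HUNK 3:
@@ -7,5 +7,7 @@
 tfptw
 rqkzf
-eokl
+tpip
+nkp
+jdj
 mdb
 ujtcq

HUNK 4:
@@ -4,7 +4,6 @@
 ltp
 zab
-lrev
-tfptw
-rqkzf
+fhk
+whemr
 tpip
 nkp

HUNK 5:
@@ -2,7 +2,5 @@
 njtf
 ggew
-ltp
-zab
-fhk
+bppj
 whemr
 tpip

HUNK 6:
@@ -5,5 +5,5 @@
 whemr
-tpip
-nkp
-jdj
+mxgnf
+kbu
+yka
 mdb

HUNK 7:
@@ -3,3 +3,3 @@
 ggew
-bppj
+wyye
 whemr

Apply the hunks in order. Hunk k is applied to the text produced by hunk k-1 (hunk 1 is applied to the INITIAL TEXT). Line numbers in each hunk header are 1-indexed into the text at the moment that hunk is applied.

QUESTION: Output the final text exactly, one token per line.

Answer: cgyn
njtf
ggew
wyye
whemr
mxgnf
kbu
yka
mdb
ujtcq
ieai
jnx

Derivation:
Hunk 1: at line 1 remove [aphlf,trfgw,tpcz] add [ggew,ltp,zab] -> 11 lines: cgyn njtf ggew ltp zab lrev ysonx mdb ujtcq ieai jnx
Hunk 2: at line 5 remove [ysonx] add [tfptw,rqkzf,eokl] -> 13 lines: cgyn njtf ggew ltp zab lrev tfptw rqkzf eokl mdb ujtcq ieai jnx
Hunk 3: at line 7 remove [eokl] add [tpip,nkp,jdj] -> 15 lines: cgyn njtf ggew ltp zab lrev tfptw rqkzf tpip nkp jdj mdb ujtcq ieai jnx
Hunk 4: at line 4 remove [lrev,tfptw,rqkzf] add [fhk,whemr] -> 14 lines: cgyn njtf ggew ltp zab fhk whemr tpip nkp jdj mdb ujtcq ieai jnx
Hunk 5: at line 2 remove [ltp,zab,fhk] add [bppj] -> 12 lines: cgyn njtf ggew bppj whemr tpip nkp jdj mdb ujtcq ieai jnx
Hunk 6: at line 5 remove [tpip,nkp,jdj] add [mxgnf,kbu,yka] -> 12 lines: cgyn njtf ggew bppj whemr mxgnf kbu yka mdb ujtcq ieai jnx
Hunk 7: at line 3 remove [bppj] add [wyye] -> 12 lines: cgyn njtf ggew wyye whemr mxgnf kbu yka mdb ujtcq ieai jnx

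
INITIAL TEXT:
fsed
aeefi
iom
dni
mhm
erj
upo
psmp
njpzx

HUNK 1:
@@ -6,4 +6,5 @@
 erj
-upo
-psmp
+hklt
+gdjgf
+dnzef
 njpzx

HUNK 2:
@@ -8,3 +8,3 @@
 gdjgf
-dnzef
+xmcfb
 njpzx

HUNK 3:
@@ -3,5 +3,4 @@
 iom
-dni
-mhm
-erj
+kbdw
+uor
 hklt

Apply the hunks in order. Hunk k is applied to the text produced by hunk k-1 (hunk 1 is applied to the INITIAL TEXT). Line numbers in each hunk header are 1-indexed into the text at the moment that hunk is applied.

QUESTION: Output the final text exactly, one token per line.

Hunk 1: at line 6 remove [upo,psmp] add [hklt,gdjgf,dnzef] -> 10 lines: fsed aeefi iom dni mhm erj hklt gdjgf dnzef njpzx
Hunk 2: at line 8 remove [dnzef] add [xmcfb] -> 10 lines: fsed aeefi iom dni mhm erj hklt gdjgf xmcfb njpzx
Hunk 3: at line 3 remove [dni,mhm,erj] add [kbdw,uor] -> 9 lines: fsed aeefi iom kbdw uor hklt gdjgf xmcfb njpzx

Answer: fsed
aeefi
iom
kbdw
uor
hklt
gdjgf
xmcfb
njpzx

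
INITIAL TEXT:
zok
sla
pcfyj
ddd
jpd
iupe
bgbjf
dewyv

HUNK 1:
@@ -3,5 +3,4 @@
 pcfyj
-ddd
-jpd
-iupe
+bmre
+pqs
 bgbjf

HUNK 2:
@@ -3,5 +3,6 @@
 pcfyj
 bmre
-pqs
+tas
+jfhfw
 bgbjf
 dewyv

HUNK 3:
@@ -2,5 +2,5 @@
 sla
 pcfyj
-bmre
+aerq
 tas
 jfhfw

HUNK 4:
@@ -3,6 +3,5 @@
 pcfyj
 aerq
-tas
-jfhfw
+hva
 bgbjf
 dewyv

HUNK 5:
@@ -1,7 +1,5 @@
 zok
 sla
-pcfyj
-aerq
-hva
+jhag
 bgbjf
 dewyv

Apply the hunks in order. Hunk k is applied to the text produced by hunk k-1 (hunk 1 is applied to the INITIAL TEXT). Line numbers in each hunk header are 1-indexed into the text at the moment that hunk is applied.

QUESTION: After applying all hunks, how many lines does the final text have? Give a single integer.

Hunk 1: at line 3 remove [ddd,jpd,iupe] add [bmre,pqs] -> 7 lines: zok sla pcfyj bmre pqs bgbjf dewyv
Hunk 2: at line 3 remove [pqs] add [tas,jfhfw] -> 8 lines: zok sla pcfyj bmre tas jfhfw bgbjf dewyv
Hunk 3: at line 2 remove [bmre] add [aerq] -> 8 lines: zok sla pcfyj aerq tas jfhfw bgbjf dewyv
Hunk 4: at line 3 remove [tas,jfhfw] add [hva] -> 7 lines: zok sla pcfyj aerq hva bgbjf dewyv
Hunk 5: at line 1 remove [pcfyj,aerq,hva] add [jhag] -> 5 lines: zok sla jhag bgbjf dewyv
Final line count: 5

Answer: 5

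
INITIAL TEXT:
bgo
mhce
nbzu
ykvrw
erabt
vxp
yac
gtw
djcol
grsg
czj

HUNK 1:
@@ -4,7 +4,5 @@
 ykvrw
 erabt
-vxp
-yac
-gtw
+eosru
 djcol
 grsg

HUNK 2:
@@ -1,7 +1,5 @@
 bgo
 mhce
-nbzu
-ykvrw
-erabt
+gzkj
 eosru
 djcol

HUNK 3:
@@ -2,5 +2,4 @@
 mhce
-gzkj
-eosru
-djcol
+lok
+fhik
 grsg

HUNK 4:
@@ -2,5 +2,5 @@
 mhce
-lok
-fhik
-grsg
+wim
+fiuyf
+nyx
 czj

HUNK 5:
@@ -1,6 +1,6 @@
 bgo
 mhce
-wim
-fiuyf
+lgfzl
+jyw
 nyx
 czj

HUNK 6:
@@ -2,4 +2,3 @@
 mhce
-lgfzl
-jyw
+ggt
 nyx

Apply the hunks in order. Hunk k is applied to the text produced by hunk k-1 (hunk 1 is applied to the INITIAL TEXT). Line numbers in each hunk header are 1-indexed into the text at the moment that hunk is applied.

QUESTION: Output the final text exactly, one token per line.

Hunk 1: at line 4 remove [vxp,yac,gtw] add [eosru] -> 9 lines: bgo mhce nbzu ykvrw erabt eosru djcol grsg czj
Hunk 2: at line 1 remove [nbzu,ykvrw,erabt] add [gzkj] -> 7 lines: bgo mhce gzkj eosru djcol grsg czj
Hunk 3: at line 2 remove [gzkj,eosru,djcol] add [lok,fhik] -> 6 lines: bgo mhce lok fhik grsg czj
Hunk 4: at line 2 remove [lok,fhik,grsg] add [wim,fiuyf,nyx] -> 6 lines: bgo mhce wim fiuyf nyx czj
Hunk 5: at line 1 remove [wim,fiuyf] add [lgfzl,jyw] -> 6 lines: bgo mhce lgfzl jyw nyx czj
Hunk 6: at line 2 remove [lgfzl,jyw] add [ggt] -> 5 lines: bgo mhce ggt nyx czj

Answer: bgo
mhce
ggt
nyx
czj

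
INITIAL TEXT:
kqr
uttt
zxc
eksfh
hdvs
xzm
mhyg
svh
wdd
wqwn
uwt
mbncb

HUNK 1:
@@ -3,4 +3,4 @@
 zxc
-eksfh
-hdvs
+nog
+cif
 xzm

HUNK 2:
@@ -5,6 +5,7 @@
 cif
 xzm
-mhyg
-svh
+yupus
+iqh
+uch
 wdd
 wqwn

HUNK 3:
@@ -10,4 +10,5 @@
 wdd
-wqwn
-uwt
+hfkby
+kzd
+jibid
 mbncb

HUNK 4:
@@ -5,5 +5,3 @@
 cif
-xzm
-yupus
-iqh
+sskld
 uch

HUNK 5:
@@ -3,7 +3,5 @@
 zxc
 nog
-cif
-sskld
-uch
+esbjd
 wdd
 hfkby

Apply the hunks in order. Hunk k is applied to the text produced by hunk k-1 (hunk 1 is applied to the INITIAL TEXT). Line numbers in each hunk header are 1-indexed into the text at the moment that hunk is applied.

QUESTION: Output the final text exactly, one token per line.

Answer: kqr
uttt
zxc
nog
esbjd
wdd
hfkby
kzd
jibid
mbncb

Derivation:
Hunk 1: at line 3 remove [eksfh,hdvs] add [nog,cif] -> 12 lines: kqr uttt zxc nog cif xzm mhyg svh wdd wqwn uwt mbncb
Hunk 2: at line 5 remove [mhyg,svh] add [yupus,iqh,uch] -> 13 lines: kqr uttt zxc nog cif xzm yupus iqh uch wdd wqwn uwt mbncb
Hunk 3: at line 10 remove [wqwn,uwt] add [hfkby,kzd,jibid] -> 14 lines: kqr uttt zxc nog cif xzm yupus iqh uch wdd hfkby kzd jibid mbncb
Hunk 4: at line 5 remove [xzm,yupus,iqh] add [sskld] -> 12 lines: kqr uttt zxc nog cif sskld uch wdd hfkby kzd jibid mbncb
Hunk 5: at line 3 remove [cif,sskld,uch] add [esbjd] -> 10 lines: kqr uttt zxc nog esbjd wdd hfkby kzd jibid mbncb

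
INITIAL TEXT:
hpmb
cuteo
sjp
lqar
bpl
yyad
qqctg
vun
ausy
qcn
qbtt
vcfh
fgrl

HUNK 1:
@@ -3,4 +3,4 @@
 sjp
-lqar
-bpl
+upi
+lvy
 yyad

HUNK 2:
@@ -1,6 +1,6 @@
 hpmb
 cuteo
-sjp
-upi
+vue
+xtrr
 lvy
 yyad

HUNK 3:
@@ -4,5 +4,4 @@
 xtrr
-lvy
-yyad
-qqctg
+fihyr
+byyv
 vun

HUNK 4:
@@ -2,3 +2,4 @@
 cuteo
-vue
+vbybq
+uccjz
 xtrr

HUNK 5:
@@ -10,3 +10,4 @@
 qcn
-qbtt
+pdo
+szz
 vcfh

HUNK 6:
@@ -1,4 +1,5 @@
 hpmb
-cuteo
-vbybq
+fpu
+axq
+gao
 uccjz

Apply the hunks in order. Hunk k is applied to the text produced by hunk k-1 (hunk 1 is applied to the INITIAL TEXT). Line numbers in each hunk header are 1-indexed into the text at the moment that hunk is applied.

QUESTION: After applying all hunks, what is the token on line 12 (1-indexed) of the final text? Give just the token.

Hunk 1: at line 3 remove [lqar,bpl] add [upi,lvy] -> 13 lines: hpmb cuteo sjp upi lvy yyad qqctg vun ausy qcn qbtt vcfh fgrl
Hunk 2: at line 1 remove [sjp,upi] add [vue,xtrr] -> 13 lines: hpmb cuteo vue xtrr lvy yyad qqctg vun ausy qcn qbtt vcfh fgrl
Hunk 3: at line 4 remove [lvy,yyad,qqctg] add [fihyr,byyv] -> 12 lines: hpmb cuteo vue xtrr fihyr byyv vun ausy qcn qbtt vcfh fgrl
Hunk 4: at line 2 remove [vue] add [vbybq,uccjz] -> 13 lines: hpmb cuteo vbybq uccjz xtrr fihyr byyv vun ausy qcn qbtt vcfh fgrl
Hunk 5: at line 10 remove [qbtt] add [pdo,szz] -> 14 lines: hpmb cuteo vbybq uccjz xtrr fihyr byyv vun ausy qcn pdo szz vcfh fgrl
Hunk 6: at line 1 remove [cuteo,vbybq] add [fpu,axq,gao] -> 15 lines: hpmb fpu axq gao uccjz xtrr fihyr byyv vun ausy qcn pdo szz vcfh fgrl
Final line 12: pdo

Answer: pdo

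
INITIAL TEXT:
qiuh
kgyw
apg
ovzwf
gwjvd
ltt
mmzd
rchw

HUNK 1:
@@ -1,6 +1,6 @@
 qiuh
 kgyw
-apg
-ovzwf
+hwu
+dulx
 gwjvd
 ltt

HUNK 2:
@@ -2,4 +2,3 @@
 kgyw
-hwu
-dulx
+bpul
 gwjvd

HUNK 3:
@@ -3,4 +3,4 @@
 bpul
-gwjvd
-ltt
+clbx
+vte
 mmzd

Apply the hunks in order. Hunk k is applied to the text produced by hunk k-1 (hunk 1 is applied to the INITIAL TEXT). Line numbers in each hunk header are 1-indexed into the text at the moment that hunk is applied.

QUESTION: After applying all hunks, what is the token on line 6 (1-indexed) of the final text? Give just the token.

Hunk 1: at line 1 remove [apg,ovzwf] add [hwu,dulx] -> 8 lines: qiuh kgyw hwu dulx gwjvd ltt mmzd rchw
Hunk 2: at line 2 remove [hwu,dulx] add [bpul] -> 7 lines: qiuh kgyw bpul gwjvd ltt mmzd rchw
Hunk 3: at line 3 remove [gwjvd,ltt] add [clbx,vte] -> 7 lines: qiuh kgyw bpul clbx vte mmzd rchw
Final line 6: mmzd

Answer: mmzd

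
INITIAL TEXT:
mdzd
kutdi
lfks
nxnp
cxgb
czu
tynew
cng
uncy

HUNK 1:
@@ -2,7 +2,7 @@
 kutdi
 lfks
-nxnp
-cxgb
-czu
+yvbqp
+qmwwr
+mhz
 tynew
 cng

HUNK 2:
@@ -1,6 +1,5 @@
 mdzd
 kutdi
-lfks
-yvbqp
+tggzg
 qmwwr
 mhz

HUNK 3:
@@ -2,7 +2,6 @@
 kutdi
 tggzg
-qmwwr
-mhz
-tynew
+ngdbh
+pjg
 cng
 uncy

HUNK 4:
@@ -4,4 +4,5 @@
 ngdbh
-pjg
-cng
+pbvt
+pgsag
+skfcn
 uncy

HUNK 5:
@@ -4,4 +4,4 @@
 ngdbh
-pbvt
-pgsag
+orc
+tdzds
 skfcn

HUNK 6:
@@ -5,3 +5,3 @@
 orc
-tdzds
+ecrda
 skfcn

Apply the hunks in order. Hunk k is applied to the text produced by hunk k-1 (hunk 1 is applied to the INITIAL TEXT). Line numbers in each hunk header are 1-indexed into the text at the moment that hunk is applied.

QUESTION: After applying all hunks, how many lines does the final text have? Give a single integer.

Hunk 1: at line 2 remove [nxnp,cxgb,czu] add [yvbqp,qmwwr,mhz] -> 9 lines: mdzd kutdi lfks yvbqp qmwwr mhz tynew cng uncy
Hunk 2: at line 1 remove [lfks,yvbqp] add [tggzg] -> 8 lines: mdzd kutdi tggzg qmwwr mhz tynew cng uncy
Hunk 3: at line 2 remove [qmwwr,mhz,tynew] add [ngdbh,pjg] -> 7 lines: mdzd kutdi tggzg ngdbh pjg cng uncy
Hunk 4: at line 4 remove [pjg,cng] add [pbvt,pgsag,skfcn] -> 8 lines: mdzd kutdi tggzg ngdbh pbvt pgsag skfcn uncy
Hunk 5: at line 4 remove [pbvt,pgsag] add [orc,tdzds] -> 8 lines: mdzd kutdi tggzg ngdbh orc tdzds skfcn uncy
Hunk 6: at line 5 remove [tdzds] add [ecrda] -> 8 lines: mdzd kutdi tggzg ngdbh orc ecrda skfcn uncy
Final line count: 8

Answer: 8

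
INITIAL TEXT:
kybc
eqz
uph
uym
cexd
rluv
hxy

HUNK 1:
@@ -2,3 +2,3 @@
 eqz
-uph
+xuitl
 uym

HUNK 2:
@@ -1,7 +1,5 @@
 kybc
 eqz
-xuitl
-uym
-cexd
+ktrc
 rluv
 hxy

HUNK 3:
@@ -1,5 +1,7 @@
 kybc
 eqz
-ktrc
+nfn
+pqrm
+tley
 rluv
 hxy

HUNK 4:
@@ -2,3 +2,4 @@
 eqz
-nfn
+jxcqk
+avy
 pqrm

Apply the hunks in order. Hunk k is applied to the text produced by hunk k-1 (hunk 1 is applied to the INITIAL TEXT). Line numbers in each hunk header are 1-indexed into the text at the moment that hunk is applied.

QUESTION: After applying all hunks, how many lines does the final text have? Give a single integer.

Answer: 8

Derivation:
Hunk 1: at line 2 remove [uph] add [xuitl] -> 7 lines: kybc eqz xuitl uym cexd rluv hxy
Hunk 2: at line 1 remove [xuitl,uym,cexd] add [ktrc] -> 5 lines: kybc eqz ktrc rluv hxy
Hunk 3: at line 1 remove [ktrc] add [nfn,pqrm,tley] -> 7 lines: kybc eqz nfn pqrm tley rluv hxy
Hunk 4: at line 2 remove [nfn] add [jxcqk,avy] -> 8 lines: kybc eqz jxcqk avy pqrm tley rluv hxy
Final line count: 8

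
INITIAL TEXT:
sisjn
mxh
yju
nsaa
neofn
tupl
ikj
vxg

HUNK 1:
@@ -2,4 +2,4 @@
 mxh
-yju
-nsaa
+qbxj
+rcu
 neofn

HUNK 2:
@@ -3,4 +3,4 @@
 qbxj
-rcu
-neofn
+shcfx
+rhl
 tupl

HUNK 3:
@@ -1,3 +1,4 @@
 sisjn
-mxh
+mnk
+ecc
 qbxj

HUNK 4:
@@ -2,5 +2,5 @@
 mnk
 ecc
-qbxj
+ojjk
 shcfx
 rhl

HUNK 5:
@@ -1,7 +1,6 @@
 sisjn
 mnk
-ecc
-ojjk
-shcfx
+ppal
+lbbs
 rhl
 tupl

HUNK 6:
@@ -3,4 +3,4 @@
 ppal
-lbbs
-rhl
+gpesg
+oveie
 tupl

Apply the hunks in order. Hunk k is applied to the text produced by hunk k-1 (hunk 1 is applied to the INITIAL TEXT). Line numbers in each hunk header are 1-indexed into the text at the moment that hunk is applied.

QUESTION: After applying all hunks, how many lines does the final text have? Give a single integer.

Hunk 1: at line 2 remove [yju,nsaa] add [qbxj,rcu] -> 8 lines: sisjn mxh qbxj rcu neofn tupl ikj vxg
Hunk 2: at line 3 remove [rcu,neofn] add [shcfx,rhl] -> 8 lines: sisjn mxh qbxj shcfx rhl tupl ikj vxg
Hunk 3: at line 1 remove [mxh] add [mnk,ecc] -> 9 lines: sisjn mnk ecc qbxj shcfx rhl tupl ikj vxg
Hunk 4: at line 2 remove [qbxj] add [ojjk] -> 9 lines: sisjn mnk ecc ojjk shcfx rhl tupl ikj vxg
Hunk 5: at line 1 remove [ecc,ojjk,shcfx] add [ppal,lbbs] -> 8 lines: sisjn mnk ppal lbbs rhl tupl ikj vxg
Hunk 6: at line 3 remove [lbbs,rhl] add [gpesg,oveie] -> 8 lines: sisjn mnk ppal gpesg oveie tupl ikj vxg
Final line count: 8

Answer: 8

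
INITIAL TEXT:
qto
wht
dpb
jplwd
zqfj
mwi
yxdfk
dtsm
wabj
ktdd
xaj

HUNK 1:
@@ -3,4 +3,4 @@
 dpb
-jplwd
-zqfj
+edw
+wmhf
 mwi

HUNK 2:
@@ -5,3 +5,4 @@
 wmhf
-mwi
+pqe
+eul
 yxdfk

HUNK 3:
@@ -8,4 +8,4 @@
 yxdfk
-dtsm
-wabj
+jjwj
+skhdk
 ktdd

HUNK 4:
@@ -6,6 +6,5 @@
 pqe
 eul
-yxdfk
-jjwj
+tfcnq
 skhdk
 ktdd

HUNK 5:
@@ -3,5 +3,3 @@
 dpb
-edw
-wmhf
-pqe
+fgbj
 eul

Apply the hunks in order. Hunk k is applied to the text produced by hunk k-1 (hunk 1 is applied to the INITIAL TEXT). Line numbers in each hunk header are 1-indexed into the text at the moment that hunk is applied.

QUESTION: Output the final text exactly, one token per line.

Answer: qto
wht
dpb
fgbj
eul
tfcnq
skhdk
ktdd
xaj

Derivation:
Hunk 1: at line 3 remove [jplwd,zqfj] add [edw,wmhf] -> 11 lines: qto wht dpb edw wmhf mwi yxdfk dtsm wabj ktdd xaj
Hunk 2: at line 5 remove [mwi] add [pqe,eul] -> 12 lines: qto wht dpb edw wmhf pqe eul yxdfk dtsm wabj ktdd xaj
Hunk 3: at line 8 remove [dtsm,wabj] add [jjwj,skhdk] -> 12 lines: qto wht dpb edw wmhf pqe eul yxdfk jjwj skhdk ktdd xaj
Hunk 4: at line 6 remove [yxdfk,jjwj] add [tfcnq] -> 11 lines: qto wht dpb edw wmhf pqe eul tfcnq skhdk ktdd xaj
Hunk 5: at line 3 remove [edw,wmhf,pqe] add [fgbj] -> 9 lines: qto wht dpb fgbj eul tfcnq skhdk ktdd xaj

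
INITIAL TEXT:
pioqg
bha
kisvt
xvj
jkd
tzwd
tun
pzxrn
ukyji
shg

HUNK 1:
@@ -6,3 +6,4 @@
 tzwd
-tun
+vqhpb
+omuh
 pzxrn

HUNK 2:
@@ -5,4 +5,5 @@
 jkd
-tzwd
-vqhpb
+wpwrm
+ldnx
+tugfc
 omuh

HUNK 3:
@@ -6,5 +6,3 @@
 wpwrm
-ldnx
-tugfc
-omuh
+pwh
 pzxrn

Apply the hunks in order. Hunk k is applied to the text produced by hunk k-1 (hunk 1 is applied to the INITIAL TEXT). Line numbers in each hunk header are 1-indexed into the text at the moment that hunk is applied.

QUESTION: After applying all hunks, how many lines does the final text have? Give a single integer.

Answer: 10

Derivation:
Hunk 1: at line 6 remove [tun] add [vqhpb,omuh] -> 11 lines: pioqg bha kisvt xvj jkd tzwd vqhpb omuh pzxrn ukyji shg
Hunk 2: at line 5 remove [tzwd,vqhpb] add [wpwrm,ldnx,tugfc] -> 12 lines: pioqg bha kisvt xvj jkd wpwrm ldnx tugfc omuh pzxrn ukyji shg
Hunk 3: at line 6 remove [ldnx,tugfc,omuh] add [pwh] -> 10 lines: pioqg bha kisvt xvj jkd wpwrm pwh pzxrn ukyji shg
Final line count: 10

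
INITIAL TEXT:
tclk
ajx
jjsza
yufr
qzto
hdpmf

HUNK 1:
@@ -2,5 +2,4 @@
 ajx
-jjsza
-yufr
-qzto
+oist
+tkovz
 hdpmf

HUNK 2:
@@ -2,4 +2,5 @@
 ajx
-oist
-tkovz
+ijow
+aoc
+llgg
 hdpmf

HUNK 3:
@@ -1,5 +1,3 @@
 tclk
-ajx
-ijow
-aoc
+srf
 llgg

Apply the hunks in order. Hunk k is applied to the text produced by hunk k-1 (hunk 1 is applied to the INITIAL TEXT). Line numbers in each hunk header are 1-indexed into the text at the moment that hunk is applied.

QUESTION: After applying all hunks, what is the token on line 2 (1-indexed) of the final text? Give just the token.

Answer: srf

Derivation:
Hunk 1: at line 2 remove [jjsza,yufr,qzto] add [oist,tkovz] -> 5 lines: tclk ajx oist tkovz hdpmf
Hunk 2: at line 2 remove [oist,tkovz] add [ijow,aoc,llgg] -> 6 lines: tclk ajx ijow aoc llgg hdpmf
Hunk 3: at line 1 remove [ajx,ijow,aoc] add [srf] -> 4 lines: tclk srf llgg hdpmf
Final line 2: srf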